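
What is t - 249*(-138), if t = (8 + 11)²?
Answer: 34723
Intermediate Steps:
t = 361 (t = 19² = 361)
t - 249*(-138) = 361 - 249*(-138) = 361 + 34362 = 34723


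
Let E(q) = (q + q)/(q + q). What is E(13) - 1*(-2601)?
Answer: 2602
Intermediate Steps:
E(q) = 1 (E(q) = (2*q)/((2*q)) = (2*q)*(1/(2*q)) = 1)
E(13) - 1*(-2601) = 1 - 1*(-2601) = 1 + 2601 = 2602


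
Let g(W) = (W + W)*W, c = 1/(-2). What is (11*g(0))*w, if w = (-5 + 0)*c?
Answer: 0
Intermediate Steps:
c = -1/2 ≈ -0.50000
g(W) = 2*W**2 (g(W) = (2*W)*W = 2*W**2)
w = 5/2 (w = (-5 + 0)*(-1/2) = -5*(-1/2) = 5/2 ≈ 2.5000)
(11*g(0))*w = (11*(2*0**2))*(5/2) = (11*(2*0))*(5/2) = (11*0)*(5/2) = 0*(5/2) = 0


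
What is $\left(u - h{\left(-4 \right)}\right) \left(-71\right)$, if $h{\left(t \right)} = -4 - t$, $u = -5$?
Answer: $355$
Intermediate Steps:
$\left(u - h{\left(-4 \right)}\right) \left(-71\right) = \left(-5 - \left(-4 - -4\right)\right) \left(-71\right) = \left(-5 - \left(-4 + 4\right)\right) \left(-71\right) = \left(-5 - 0\right) \left(-71\right) = \left(-5 + 0\right) \left(-71\right) = \left(-5\right) \left(-71\right) = 355$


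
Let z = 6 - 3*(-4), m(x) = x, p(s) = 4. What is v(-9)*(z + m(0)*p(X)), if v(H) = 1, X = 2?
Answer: 18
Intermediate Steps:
z = 18 (z = 6 + 12 = 18)
v(-9)*(z + m(0)*p(X)) = 1*(18 + 0*4) = 1*(18 + 0) = 1*18 = 18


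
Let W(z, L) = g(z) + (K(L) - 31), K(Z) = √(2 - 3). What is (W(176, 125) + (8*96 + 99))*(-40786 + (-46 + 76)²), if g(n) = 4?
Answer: -33504240 - 39886*I ≈ -3.3504e+7 - 39886.0*I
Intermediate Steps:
K(Z) = I (K(Z) = √(-1) = I)
W(z, L) = -27 + I (W(z, L) = 4 + (I - 31) = 4 + (-31 + I) = -27 + I)
(W(176, 125) + (8*96 + 99))*(-40786 + (-46 + 76)²) = ((-27 + I) + (8*96 + 99))*(-40786 + (-46 + 76)²) = ((-27 + I) + (768 + 99))*(-40786 + 30²) = ((-27 + I) + 867)*(-40786 + 900) = (840 + I)*(-39886) = -33504240 - 39886*I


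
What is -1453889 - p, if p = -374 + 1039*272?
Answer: -1736123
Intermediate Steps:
p = 282234 (p = -374 + 282608 = 282234)
-1453889 - p = -1453889 - 1*282234 = -1453889 - 282234 = -1736123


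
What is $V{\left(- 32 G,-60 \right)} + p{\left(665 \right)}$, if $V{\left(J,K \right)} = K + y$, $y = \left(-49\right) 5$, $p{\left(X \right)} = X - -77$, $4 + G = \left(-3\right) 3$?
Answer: $437$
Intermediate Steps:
$G = -13$ ($G = -4 - 9 = -13$)
$p{\left(X \right)} = 77 + X$ ($p{\left(X \right)} = X + 77 = 77 + X$)
$y = -245$
$V{\left(J,K \right)} = -245 + K$ ($V{\left(J,K \right)} = K - 245 = -245 + K$)
$V{\left(- 32 G,-60 \right)} + p{\left(665 \right)} = \left(-245 - 60\right) + \left(77 + 665\right) = -305 + 742 = 437$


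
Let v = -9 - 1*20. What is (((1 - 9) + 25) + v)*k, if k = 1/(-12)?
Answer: 1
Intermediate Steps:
v = -29 (v = -9 - 20 = -29)
k = -1/12 ≈ -0.083333
(((1 - 9) + 25) + v)*k = (((1 - 9) + 25) - 29)*(-1/12) = ((-8 + 25) - 29)*(-1/12) = (17 - 29)*(-1/12) = -12*(-1/12) = 1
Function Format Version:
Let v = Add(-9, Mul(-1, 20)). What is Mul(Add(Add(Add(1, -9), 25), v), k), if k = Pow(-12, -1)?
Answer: 1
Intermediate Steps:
v = -29 (v = Add(-9, -20) = -29)
k = Rational(-1, 12) ≈ -0.083333
Mul(Add(Add(Add(1, -9), 25), v), k) = Mul(Add(Add(Add(1, -9), 25), -29), Rational(-1, 12)) = Mul(Add(Add(-8, 25), -29), Rational(-1, 12)) = Mul(Add(17, -29), Rational(-1, 12)) = Mul(-12, Rational(-1, 12)) = 1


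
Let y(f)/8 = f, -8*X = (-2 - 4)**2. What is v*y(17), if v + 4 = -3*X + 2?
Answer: 1564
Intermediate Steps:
X = -9/2 (X = -(-2 - 4)**2/8 = -1/8*(-6)**2 = -1/8*36 = -9/2 ≈ -4.5000)
y(f) = 8*f
v = 23/2 (v = -4 + (-3*(-9/2) + 2) = -4 + (27/2 + 2) = -4 + 31/2 = 23/2 ≈ 11.500)
v*y(17) = 23*(8*17)/2 = (23/2)*136 = 1564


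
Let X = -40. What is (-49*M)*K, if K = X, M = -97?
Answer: -190120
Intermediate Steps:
K = -40
(-49*M)*K = -49*(-97)*(-40) = 4753*(-40) = -190120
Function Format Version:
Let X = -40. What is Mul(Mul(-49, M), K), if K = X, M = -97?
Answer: -190120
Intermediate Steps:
K = -40
Mul(Mul(-49, M), K) = Mul(Mul(-49, -97), -40) = Mul(4753, -40) = -190120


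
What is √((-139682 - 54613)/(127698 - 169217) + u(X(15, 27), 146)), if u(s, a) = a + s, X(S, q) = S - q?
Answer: √239059800479/41519 ≈ 11.776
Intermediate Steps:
√((-139682 - 54613)/(127698 - 169217) + u(X(15, 27), 146)) = √((-139682 - 54613)/(127698 - 169217) + (146 + (15 - 1*27))) = √(-194295/(-41519) + (146 + (15 - 27))) = √(-194295*(-1/41519) + (146 - 12)) = √(194295/41519 + 134) = √(5757841/41519) = √239059800479/41519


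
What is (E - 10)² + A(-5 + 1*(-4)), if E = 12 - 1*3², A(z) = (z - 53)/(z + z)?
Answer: 472/9 ≈ 52.444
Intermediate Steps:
A(z) = (-53 + z)/(2*z) (A(z) = (-53 + z)/((2*z)) = (-53 + z)*(1/(2*z)) = (-53 + z)/(2*z))
E = 3 (E = 12 - 1*9 = 12 - 9 = 3)
(E - 10)² + A(-5 + 1*(-4)) = (3 - 10)² + (-53 + (-5 + 1*(-4)))/(2*(-5 + 1*(-4))) = (-7)² + (-53 + (-5 - 4))/(2*(-5 - 4)) = 49 + (½)*(-53 - 9)/(-9) = 49 + (½)*(-⅑)*(-62) = 49 + 31/9 = 472/9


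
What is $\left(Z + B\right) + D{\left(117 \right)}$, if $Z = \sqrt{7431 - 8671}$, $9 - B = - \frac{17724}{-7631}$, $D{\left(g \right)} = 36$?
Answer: $\frac{325671}{7631} + 2 i \sqrt{310} \approx 42.677 + 35.214 i$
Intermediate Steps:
$B = \frac{50955}{7631}$ ($B = 9 - - \frac{17724}{-7631} = 9 - \left(-17724\right) \left(- \frac{1}{7631}\right) = 9 - \frac{17724}{7631} = \frac{50955}{7631} \approx 6.6774$)
$Z = 2 i \sqrt{310}$ ($Z = \sqrt{-1240} = 2 i \sqrt{310} \approx 35.214 i$)
$\left(Z + B\right) + D{\left(117 \right)} = \left(2 i \sqrt{310} + \frac{50955}{7631}\right) + 36 = \left(\frac{50955}{7631} + 2 i \sqrt{310}\right) + 36 = \frac{325671}{7631} + 2 i \sqrt{310}$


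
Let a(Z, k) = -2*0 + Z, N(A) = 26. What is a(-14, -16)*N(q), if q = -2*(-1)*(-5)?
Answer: -364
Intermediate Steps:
q = -10 (q = 2*(-5) = -10)
a(Z, k) = Z (a(Z, k) = 0 + Z = Z)
a(-14, -16)*N(q) = -14*26 = -364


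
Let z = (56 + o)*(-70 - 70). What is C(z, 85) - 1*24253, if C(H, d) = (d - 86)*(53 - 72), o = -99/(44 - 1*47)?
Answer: -24234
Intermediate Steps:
o = 33 (o = -99/(44 - 47) = -99/(-3) = -99*(-⅓) = 33)
z = -12460 (z = (56 + 33)*(-70 - 70) = 89*(-140) = -12460)
C(H, d) = 1634 - 19*d (C(H, d) = (-86 + d)*(-19) = 1634 - 19*d)
C(z, 85) - 1*24253 = (1634 - 19*85) - 1*24253 = (1634 - 1615) - 24253 = 19 - 24253 = -24234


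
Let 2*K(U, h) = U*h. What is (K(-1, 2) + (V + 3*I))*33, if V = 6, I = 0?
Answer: 165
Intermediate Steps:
K(U, h) = U*h/2 (K(U, h) = (U*h)/2 = U*h/2)
(K(-1, 2) + (V + 3*I))*33 = ((½)*(-1)*2 + (6 + 3*0))*33 = (-1 + (6 + 0))*33 = (-1 + 6)*33 = 5*33 = 165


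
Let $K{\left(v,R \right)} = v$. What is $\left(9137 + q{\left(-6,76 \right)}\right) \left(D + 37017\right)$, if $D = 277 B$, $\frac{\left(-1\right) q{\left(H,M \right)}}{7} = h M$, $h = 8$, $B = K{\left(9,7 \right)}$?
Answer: $192848310$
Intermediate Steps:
$B = 9$
$q{\left(H,M \right)} = - 56 M$ ($q{\left(H,M \right)} = - 7 \cdot 8 M = - 56 M$)
$D = 2493$ ($D = 277 \cdot 9 = 2493$)
$\left(9137 + q{\left(-6,76 \right)}\right) \left(D + 37017\right) = \left(9137 - 4256\right) \left(2493 + 37017\right) = \left(9137 - 4256\right) 39510 = 4881 \cdot 39510 = 192848310$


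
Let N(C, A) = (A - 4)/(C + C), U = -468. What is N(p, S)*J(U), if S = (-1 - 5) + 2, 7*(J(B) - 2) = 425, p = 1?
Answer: -1756/7 ≈ -250.86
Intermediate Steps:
J(B) = 439/7 (J(B) = 2 + (⅐)*425 = 2 + 425/7 = 439/7)
S = -4 (S = -6 + 2 = -4)
N(C, A) = (-4 + A)/(2*C) (N(C, A) = (-4 + A)/((2*C)) = (-4 + A)*(1/(2*C)) = (-4 + A)/(2*C))
N(p, S)*J(U) = ((½)*(-4 - 4)/1)*(439/7) = ((½)*1*(-8))*(439/7) = -4*439/7 = -1756/7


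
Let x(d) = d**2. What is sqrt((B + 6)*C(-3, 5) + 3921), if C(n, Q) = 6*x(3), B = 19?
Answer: sqrt(5271) ≈ 72.602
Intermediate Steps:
C(n, Q) = 54 (C(n, Q) = 6*3**2 = 6*9 = 54)
sqrt((B + 6)*C(-3, 5) + 3921) = sqrt((19 + 6)*54 + 3921) = sqrt(25*54 + 3921) = sqrt(1350 + 3921) = sqrt(5271)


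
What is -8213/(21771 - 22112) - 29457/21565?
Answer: 167068508/7353665 ≈ 22.719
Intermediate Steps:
-8213/(21771 - 22112) - 29457/21565 = -8213/(-341) - 29457*1/21565 = -8213*(-1/341) - 29457/21565 = 8213/341 - 29457/21565 = 167068508/7353665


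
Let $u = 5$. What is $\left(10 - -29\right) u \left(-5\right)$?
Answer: $-975$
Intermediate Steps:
$\left(10 - -29\right) u \left(-5\right) = \left(10 - -29\right) 5 \left(-5\right) = \left(10 + 29\right) \left(-25\right) = 39 \left(-25\right) = -975$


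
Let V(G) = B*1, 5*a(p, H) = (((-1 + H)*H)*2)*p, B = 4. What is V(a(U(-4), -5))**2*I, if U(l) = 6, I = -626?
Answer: -10016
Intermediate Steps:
a(p, H) = 2*H*p*(-1 + H)/5 (a(p, H) = ((((-1 + H)*H)*2)*p)/5 = (((H*(-1 + H))*2)*p)/5 = ((2*H*(-1 + H))*p)/5 = (2*H*p*(-1 + H))/5 = 2*H*p*(-1 + H)/5)
V(G) = 4 (V(G) = 4*1 = 4)
V(a(U(-4), -5))**2*I = 4**2*(-626) = 16*(-626) = -10016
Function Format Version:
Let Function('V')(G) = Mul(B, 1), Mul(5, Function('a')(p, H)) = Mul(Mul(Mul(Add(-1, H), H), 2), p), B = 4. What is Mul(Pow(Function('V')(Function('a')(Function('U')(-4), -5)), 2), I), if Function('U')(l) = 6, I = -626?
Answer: -10016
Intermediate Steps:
Function('a')(p, H) = Mul(Rational(2, 5), H, p, Add(-1, H)) (Function('a')(p, H) = Mul(Rational(1, 5), Mul(Mul(Mul(Add(-1, H), H), 2), p)) = Mul(Rational(1, 5), Mul(Mul(Mul(H, Add(-1, H)), 2), p)) = Mul(Rational(1, 5), Mul(Mul(2, H, Add(-1, H)), p)) = Mul(Rational(1, 5), Mul(2, H, p, Add(-1, H))) = Mul(Rational(2, 5), H, p, Add(-1, H)))
Function('V')(G) = 4 (Function('V')(G) = Mul(4, 1) = 4)
Mul(Pow(Function('V')(Function('a')(Function('U')(-4), -5)), 2), I) = Mul(Pow(4, 2), -626) = Mul(16, -626) = -10016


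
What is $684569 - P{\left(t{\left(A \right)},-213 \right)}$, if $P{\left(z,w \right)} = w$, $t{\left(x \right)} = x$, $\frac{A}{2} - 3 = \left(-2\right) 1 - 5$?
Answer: $684782$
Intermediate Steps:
$A = -8$ ($A = 6 + 2 \left(\left(-2\right) 1 - 5\right) = 6 + 2 \left(-2 - 5\right) = 6 + 2 \left(-7\right) = 6 - 14 = -8$)
$684569 - P{\left(t{\left(A \right)},-213 \right)} = 684569 - -213 = 684569 + 213 = 684782$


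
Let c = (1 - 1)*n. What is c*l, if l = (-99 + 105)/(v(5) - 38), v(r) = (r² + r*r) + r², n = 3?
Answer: 0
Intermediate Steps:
c = 0 (c = (1 - 1)*3 = 0*3 = 0)
v(r) = 3*r² (v(r) = (r² + r²) + r² = 2*r² + r² = 3*r²)
l = 6/37 (l = (-99 + 105)/(3*5² - 38) = 6/(3*25 - 38) = 6/(75 - 38) = 6/37 ≈ 0.16216)
c*l = 0*(6/37) = 0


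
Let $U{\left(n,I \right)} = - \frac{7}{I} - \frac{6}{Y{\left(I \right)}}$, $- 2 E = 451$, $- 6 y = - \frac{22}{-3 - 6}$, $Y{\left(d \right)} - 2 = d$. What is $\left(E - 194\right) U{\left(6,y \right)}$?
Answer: $- \frac{5323455}{946} \approx -5627.3$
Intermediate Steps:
$Y{\left(d \right)} = 2 + d$
$y = - \frac{11}{27}$ ($y = - \frac{\left(-22\right) \frac{1}{-3 - 6}}{6} = - \frac{\left(-22\right) \frac{1}{-9}}{6} = - \frac{\left(-22\right) \left(- \frac{1}{9}\right)}{6} = \left(- \frac{1}{6}\right) \frac{22}{9} = - \frac{11}{27} \approx -0.40741$)
$E = - \frac{451}{2}$ ($E = \left(- \frac{1}{2}\right) 451 = - \frac{451}{2} \approx -225.5$)
$U{\left(n,I \right)} = - \frac{7}{I} - \frac{6}{2 + I}$
$\left(E - 194\right) U{\left(6,y \right)} = \left(- \frac{451}{2} - 194\right) \frac{-14 - - \frac{143}{27}}{\left(- \frac{11}{27}\right) \left(2 - \frac{11}{27}\right)} = - \frac{839 \left(- \frac{27 \left(-14 + \frac{143}{27}\right)}{11 \cdot \frac{43}{27}}\right)}{2} = - \frac{839 \left(\left(- \frac{27}{11}\right) \frac{27}{43} \left(- \frac{235}{27}\right)\right)}{2} = \left(- \frac{839}{2}\right) \frac{6345}{473} = - \frac{5323455}{946}$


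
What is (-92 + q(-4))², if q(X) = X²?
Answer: 5776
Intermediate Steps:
(-92 + q(-4))² = (-92 + (-4)²)² = (-92 + 16)² = (-76)² = 5776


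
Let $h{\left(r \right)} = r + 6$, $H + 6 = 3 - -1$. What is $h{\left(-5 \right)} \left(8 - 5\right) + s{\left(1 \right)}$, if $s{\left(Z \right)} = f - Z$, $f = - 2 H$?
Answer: $6$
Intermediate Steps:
$H = -2$ ($H = -6 + \left(3 - -1\right) = -6 + \left(3 + 1\right) = -6 + 4 = -2$)
$h{\left(r \right)} = 6 + r$
$f = 4$ ($f = \left(-2\right) \left(-2\right) = 4$)
$s{\left(Z \right)} = 4 - Z$
$h{\left(-5 \right)} \left(8 - 5\right) + s{\left(1 \right)} = \left(6 - 5\right) \left(8 - 5\right) + \left(4 - 1\right) = 1 \left(8 - 5\right) + \left(4 - 1\right) = 1 \cdot 3 + 3 = 3 + 3 = 6$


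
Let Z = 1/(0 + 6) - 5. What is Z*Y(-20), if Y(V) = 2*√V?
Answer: -58*I*√5/3 ≈ -43.231*I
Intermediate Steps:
Z = -29/6 (Z = 1/6 - 5 = ⅙ - 5 = -29/6 ≈ -4.8333)
Z*Y(-20) = -29*√(-20)/3 = -29*2*I*√5/3 = -58*I*√5/3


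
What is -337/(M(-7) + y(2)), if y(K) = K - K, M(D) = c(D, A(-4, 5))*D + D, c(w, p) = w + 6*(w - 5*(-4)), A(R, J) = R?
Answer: 337/504 ≈ 0.66865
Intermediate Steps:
c(w, p) = 120 + 7*w (c(w, p) = w + 6*(w + 20) = w + 6*(20 + w) = w + (120 + 6*w) = 120 + 7*w)
M(D) = D + D*(120 + 7*D) (M(D) = (120 + 7*D)*D + D = D*(120 + 7*D) + D = D + D*(120 + 7*D))
y(K) = 0
-337/(M(-7) + y(2)) = -337/(-7*(121 + 7*(-7)) + 0) = -337/(-7*(121 - 49) + 0) = -337/(-7*72 + 0) = -337/(-504 + 0) = -337/(-504) = -1/504*(-337) = 337/504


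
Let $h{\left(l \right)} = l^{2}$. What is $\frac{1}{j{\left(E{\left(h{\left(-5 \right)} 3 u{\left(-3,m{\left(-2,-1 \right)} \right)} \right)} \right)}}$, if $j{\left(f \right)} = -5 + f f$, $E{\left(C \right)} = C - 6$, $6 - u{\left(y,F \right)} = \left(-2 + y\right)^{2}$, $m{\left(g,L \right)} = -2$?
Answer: $\frac{1}{2047756} \approx 4.8834 \cdot 10^{-7}$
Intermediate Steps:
$u{\left(y,F \right)} = 6 - \left(-2 + y\right)^{2}$
$E{\left(C \right)} = -6 + C$
$j{\left(f \right)} = -5 + f^{2}$
$\frac{1}{j{\left(E{\left(h{\left(-5 \right)} 3 u{\left(-3,m{\left(-2,-1 \right)} \right)} \right)} \right)}} = \frac{1}{-5 + \left(-6 + \left(-5\right)^{2} \cdot 3 \left(6 - \left(-2 - 3\right)^{2}\right)\right)^{2}} = \frac{1}{-5 + \left(-6 + 25 \cdot 3 \left(6 - \left(-5\right)^{2}\right)\right)^{2}} = \frac{1}{-5 + \left(-6 + 75 \left(6 - 25\right)\right)^{2}} = \frac{1}{-5 + \left(-6 + 75 \left(-19\right)\right)^{2}} = \frac{1}{-5 + \left(-6 - 1425\right)^{2}} = \frac{1}{-5 + \left(-1431\right)^{2}} = \frac{1}{-5 + 2047761} = \frac{1}{2047756}$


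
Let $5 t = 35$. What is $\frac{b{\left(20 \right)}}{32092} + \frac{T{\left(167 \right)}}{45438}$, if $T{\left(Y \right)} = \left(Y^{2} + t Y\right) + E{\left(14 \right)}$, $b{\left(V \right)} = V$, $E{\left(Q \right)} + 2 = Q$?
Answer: $\frac{38909300}{60758179} \approx 0.6404$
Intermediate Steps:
$t = 7$ ($t = \frac{1}{5} \cdot 35 = 7$)
$E{\left(Q \right)} = -2 + Q$
$T{\left(Y \right)} = 12 + Y^{2} + 7 Y$ ($T{\left(Y \right)} = \left(Y^{2} + 7 Y\right) + \left(-2 + 14\right) = \left(Y^{2} + 7 Y\right) + 12 = 12 + Y^{2} + 7 Y$)
$\frac{b{\left(20 \right)}}{32092} + \frac{T{\left(167 \right)}}{45438} = \frac{20}{32092} + \frac{12 + 167^{2} + 7 \cdot 167}{45438} = 20 \cdot \frac{1}{32092} + \left(12 + 27889 + 1169\right) \frac{1}{45438} = \frac{5}{8023} + 29070 \cdot \frac{1}{45438} = \frac{5}{8023} + \frac{4845}{7573} = \frac{38909300}{60758179}$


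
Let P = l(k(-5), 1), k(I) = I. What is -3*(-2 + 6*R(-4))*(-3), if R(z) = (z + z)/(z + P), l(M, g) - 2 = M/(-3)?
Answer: 1278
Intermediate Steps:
l(M, g) = 2 - M/3 (l(M, g) = 2 + M/(-3) = 2 + M*(-1/3) = 2 - M/3)
P = 11/3 (P = 2 - 1/3*(-5) = 2 + 5/3 = 11/3 ≈ 3.6667)
R(z) = 2*z/(11/3 + z) (R(z) = (z + z)/(z + 11/3) = (2*z)/(11/3 + z) = 2*z/(11/3 + z))
-3*(-2 + 6*R(-4))*(-3) = -3*(-2 + 6*(6*(-4)/(11 + 3*(-4))))*(-3) = -3*(-2 + 6*(6*(-4)/(11 - 12)))*(-3) = -3*(-2 + 6*(6*(-4)/(-1)))*(-3) = -3*(-2 + 6*(6*(-4)*(-1)))*(-3) = -3*(-2 + 6*24)*(-3) = -3*(-2 + 144)*(-3) = -3*142*(-3) = -426*(-3) = 1278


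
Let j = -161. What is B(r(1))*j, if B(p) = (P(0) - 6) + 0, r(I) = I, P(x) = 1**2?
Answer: 805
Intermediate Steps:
P(x) = 1
B(p) = -5 (B(p) = (1 - 6) + 0 = -5 + 0 = -5)
B(r(1))*j = -5*(-161) = 805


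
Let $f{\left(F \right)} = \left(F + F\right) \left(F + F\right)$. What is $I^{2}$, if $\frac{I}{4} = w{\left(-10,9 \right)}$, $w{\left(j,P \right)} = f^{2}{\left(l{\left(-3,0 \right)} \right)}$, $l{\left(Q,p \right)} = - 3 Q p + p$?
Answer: $0$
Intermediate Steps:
$l{\left(Q,p \right)} = p - 3 Q p$ ($l{\left(Q,p \right)} = - 3 Q p + p = p - 3 Q p$)
$f{\left(F \right)} = 4 F^{2}$ ($f{\left(F \right)} = 2 F 2 F = 4 F^{2}$)
$w{\left(j,P \right)} = 0$ ($w{\left(j,P \right)} = \left(4 \left(0 \left(1 - -9\right)\right)^{2}\right)^{2} = \left(4 \left(0 \left(1 + 9\right)\right)^{2}\right)^{2} = \left(4 \left(0 \cdot 10\right)^{2}\right)^{2} = \left(4 \cdot 0^{2}\right)^{2} = \left(4 \cdot 0\right)^{2} = 0^{2} = 0$)
$I = 0$ ($I = 4 \cdot 0 = 0$)
$I^{2} = 0^{2} = 0$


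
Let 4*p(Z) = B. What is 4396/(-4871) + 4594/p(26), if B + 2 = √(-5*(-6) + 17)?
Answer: 178829964/209453 + 18376*√47/43 ≈ 3783.6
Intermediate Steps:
B = -2 + √47 (B = -2 + √(-5*(-6) + 17) = -2 + √(30 + 17) = -2 + √47 ≈ 4.8557)
p(Z) = -½ + √47/4 (p(Z) = (-2 + √47)/4 = -½ + √47/4)
4396/(-4871) + 4594/p(26) = 4396/(-4871) + 4594/(-½ + √47/4) = 4396*(-1/4871) + 4594/(-½ + √47/4) = -4396/4871 + 4594/(-½ + √47/4)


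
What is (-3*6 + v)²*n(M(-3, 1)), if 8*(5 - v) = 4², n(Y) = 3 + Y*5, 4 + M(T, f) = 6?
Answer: 2925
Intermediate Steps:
M(T, f) = 2 (M(T, f) = -4 + 6 = 2)
n(Y) = 3 + 5*Y
v = 3 (v = 5 - ⅛*4² = 5 - ⅛*16 = 5 - 2 = 3)
(-3*6 + v)²*n(M(-3, 1)) = (-3*6 + 3)²*(3 + 5*2) = (-18 + 3)²*(3 + 10) = (-15)²*13 = 225*13 = 2925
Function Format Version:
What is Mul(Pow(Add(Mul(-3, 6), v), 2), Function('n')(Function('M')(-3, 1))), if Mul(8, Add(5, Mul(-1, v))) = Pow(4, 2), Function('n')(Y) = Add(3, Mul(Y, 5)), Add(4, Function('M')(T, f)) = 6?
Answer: 2925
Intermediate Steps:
Function('M')(T, f) = 2 (Function('M')(T, f) = Add(-4, 6) = 2)
Function('n')(Y) = Add(3, Mul(5, Y))
v = 3 (v = Add(5, Mul(Rational(-1, 8), Pow(4, 2))) = Add(5, Mul(Rational(-1, 8), 16)) = Add(5, -2) = 3)
Mul(Pow(Add(Mul(-3, 6), v), 2), Function('n')(Function('M')(-3, 1))) = Mul(Pow(Add(Mul(-3, 6), 3), 2), Add(3, Mul(5, 2))) = Mul(Pow(Add(-18, 3), 2), Add(3, 10)) = Mul(Pow(-15, 2), 13) = Mul(225, 13) = 2925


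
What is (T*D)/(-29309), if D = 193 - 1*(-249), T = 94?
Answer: -41548/29309 ≈ -1.4176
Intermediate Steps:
D = 442 (D = 193 + 249 = 442)
(T*D)/(-29309) = (94*442)/(-29309) = 41548*(-1/29309) = -41548/29309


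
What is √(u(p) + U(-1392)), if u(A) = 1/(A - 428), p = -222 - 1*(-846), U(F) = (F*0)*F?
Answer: 1/14 ≈ 0.071429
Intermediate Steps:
U(F) = 0 (U(F) = 0*F = 0)
p = 624 (p = -222 + 846 = 624)
u(A) = 1/(-428 + A)
√(u(p) + U(-1392)) = √(1/(-428 + 624) + 0) = √(1/196 + 0) = √(1/196) = 1/14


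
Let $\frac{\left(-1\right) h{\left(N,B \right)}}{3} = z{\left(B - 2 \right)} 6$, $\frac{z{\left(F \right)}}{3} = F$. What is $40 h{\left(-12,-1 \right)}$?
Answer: $6480$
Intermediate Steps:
$z{\left(F \right)} = 3 F$
$h{\left(N,B \right)} = 108 - 54 B$ ($h{\left(N,B \right)} = - 3 \cdot 3 \left(B - 2\right) 6 = - 3 \cdot 3 \left(-2 + B\right) 6 = - 3 \left(-6 + 3 B\right) 6 = - 3 \left(-36 + 18 B\right) = 108 - 54 B$)
$40 h{\left(-12,-1 \right)} = 40 \left(108 - -54\right) = 40 \left(108 + 54\right) = 40 \cdot 162 = 6480$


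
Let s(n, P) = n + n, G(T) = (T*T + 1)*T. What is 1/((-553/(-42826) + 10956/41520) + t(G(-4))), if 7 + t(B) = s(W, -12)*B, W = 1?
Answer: -10584140/1510602483 ≈ -0.0070066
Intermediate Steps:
G(T) = T*(1 + T²) (G(T) = (T² + 1)*T = (1 + T²)*T = T*(1 + T²))
s(n, P) = 2*n
t(B) = -7 + 2*B (t(B) = -7 + (2*1)*B = -7 + 2*B)
1/((-553/(-42826) + 10956/41520) + t(G(-4))) = 1/((-553/(-42826) + 10956/41520) + (-7 + 2*(-4 + (-4)³))) = 1/((-553*(-1/42826) + 10956*(1/41520)) + (-7 + 2*(-4 - 64))) = 1/((79/6118 + 913/3460) + (-7 + 2*(-68))) = 1/(2929537/10584140 + (-7 - 136)) = 1/(2929537/10584140 - 143) = 1/(-1510602483/10584140) = -10584140/1510602483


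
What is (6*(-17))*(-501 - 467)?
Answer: 98736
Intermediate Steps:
(6*(-17))*(-501 - 467) = -102*(-968) = 98736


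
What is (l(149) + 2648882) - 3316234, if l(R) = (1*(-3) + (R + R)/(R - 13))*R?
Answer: -45388131/68 ≈ -6.6747e+5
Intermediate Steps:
l(R) = R*(-3 + 2*R/(-13 + R)) (l(R) = (-3 + (2*R)/(-13 + R))*R = (-3 + 2*R/(-13 + R))*R = R*(-3 + 2*R/(-13 + R)))
(l(149) + 2648882) - 3316234 = (149*(39 - 1*149)/(-13 + 149) + 2648882) - 3316234 = (149*(39 - 149)/136 + 2648882) - 3316234 = (149*(1/136)*(-110) + 2648882) - 3316234 = (-8195/68 + 2648882) - 3316234 = 180115781/68 - 3316234 = -45388131/68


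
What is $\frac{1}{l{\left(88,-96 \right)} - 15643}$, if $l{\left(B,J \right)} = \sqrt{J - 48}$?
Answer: $- \frac{15643}{244703593} - \frac{12 i}{244703593} \approx -6.3926 \cdot 10^{-5} - 4.9039 \cdot 10^{-8} i$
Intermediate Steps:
$l{\left(B,J \right)} = \sqrt{-48 + J}$
$\frac{1}{l{\left(88,-96 \right)} - 15643} = \frac{1}{\sqrt{-48 - 96} - 15643} = \frac{1}{\sqrt{-144} - 15643} = \frac{1}{12 i - 15643} = \frac{1}{-15643 + 12 i} = \frac{-15643 - 12 i}{244703593}$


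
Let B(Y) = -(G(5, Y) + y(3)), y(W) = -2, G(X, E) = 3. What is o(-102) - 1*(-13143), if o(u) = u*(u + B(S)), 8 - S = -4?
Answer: 23649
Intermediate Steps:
S = 12 (S = 8 - 1*(-4) = 8 + 4 = 12)
B(Y) = -1 (B(Y) = -(3 - 2) = -1*1 = -1)
o(u) = u*(-1 + u) (o(u) = u*(u - 1) = u*(-1 + u))
o(-102) - 1*(-13143) = -102*(-1 - 102) - 1*(-13143) = -102*(-103) + 13143 = 10506 + 13143 = 23649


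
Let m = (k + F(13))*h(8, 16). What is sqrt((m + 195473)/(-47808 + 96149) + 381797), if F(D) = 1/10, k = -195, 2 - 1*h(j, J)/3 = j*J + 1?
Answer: sqrt(89221622934205290)/483410 ≈ 617.90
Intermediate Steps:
h(j, J) = 3 - 3*J*j (h(j, J) = 6 - 3*(j*J + 1) = 6 - 3*(J*j + 1) = 6 - 3*(1 + J*j) = 6 + (-3 - 3*J*j) = 3 - 3*J*j)
F(D) = 1/10
m = 742569/10 (m = (-195 + 1/10)*(3 - 3*16*8) = -1949*(3 - 384)/10 = -1949/10*(-381) = 742569/10 ≈ 74257.)
sqrt((m + 195473)/(-47808 + 96149) + 381797) = sqrt((742569/10 + 195473)/(-47808 + 96149) + 381797) = sqrt((2697299/10)/48341 + 381797) = sqrt((2697299/10)*(1/48341) + 381797) = sqrt(2697299/483410 + 381797) = sqrt(184567185069/483410) = sqrt(89221622934205290)/483410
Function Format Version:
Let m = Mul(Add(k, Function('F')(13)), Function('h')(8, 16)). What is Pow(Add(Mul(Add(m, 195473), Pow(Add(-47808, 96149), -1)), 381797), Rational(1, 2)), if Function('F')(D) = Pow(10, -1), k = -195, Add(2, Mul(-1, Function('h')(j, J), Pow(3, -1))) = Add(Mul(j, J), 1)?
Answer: Mul(Rational(1, 483410), Pow(89221622934205290, Rational(1, 2))) ≈ 617.90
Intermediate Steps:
Function('h')(j, J) = Add(3, Mul(-3, J, j)) (Function('h')(j, J) = Add(6, Mul(-3, Add(Mul(j, J), 1))) = Add(6, Mul(-3, Add(Mul(J, j), 1))) = Add(6, Mul(-3, Add(1, Mul(J, j)))) = Add(6, Add(-3, Mul(-3, J, j))) = Add(3, Mul(-3, J, j)))
Function('F')(D) = Rational(1, 10)
m = Rational(742569, 10) (m = Mul(Add(-195, Rational(1, 10)), Add(3, Mul(-3, 16, 8))) = Mul(Rational(-1949, 10), Add(3, -384)) = Mul(Rational(-1949, 10), -381) = Rational(742569, 10) ≈ 74257.)
Pow(Add(Mul(Add(m, 195473), Pow(Add(-47808, 96149), -1)), 381797), Rational(1, 2)) = Pow(Add(Mul(Add(Rational(742569, 10), 195473), Pow(Add(-47808, 96149), -1)), 381797), Rational(1, 2)) = Pow(Add(Mul(Rational(2697299, 10), Pow(48341, -1)), 381797), Rational(1, 2)) = Pow(Add(Mul(Rational(2697299, 10), Rational(1, 48341)), 381797), Rational(1, 2)) = Pow(Add(Rational(2697299, 483410), 381797), Rational(1, 2)) = Pow(Rational(184567185069, 483410), Rational(1, 2)) = Mul(Rational(1, 483410), Pow(89221622934205290, Rational(1, 2)))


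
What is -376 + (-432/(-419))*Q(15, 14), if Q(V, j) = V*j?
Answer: -66824/419 ≈ -159.48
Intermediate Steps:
-376 + (-432/(-419))*Q(15, 14) = -376 + (-432/(-419))*(15*14) = -376 - 432*(-1/419)*210 = -376 + (432/419)*210 = -376 + 90720/419 = -66824/419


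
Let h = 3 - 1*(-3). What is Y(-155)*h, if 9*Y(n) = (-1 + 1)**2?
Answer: 0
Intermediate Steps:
h = 6 (h = 3 + 3 = 6)
Y(n) = 0 (Y(n) = (-1 + 1)**2/9 = (1/9)*0**2 = (1/9)*0 = 0)
Y(-155)*h = 0*6 = 0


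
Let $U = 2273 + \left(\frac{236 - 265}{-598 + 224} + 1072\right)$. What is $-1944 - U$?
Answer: $- \frac{1978115}{374} \approx -5289.1$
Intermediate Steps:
$U = \frac{1251059}{374}$ ($U = 2273 + \left(- \frac{29}{-374} + 1072\right) = 2273 + \left(\left(-29\right) \left(- \frac{1}{374}\right) + 1072\right) = 2273 + \left(\frac{29}{374} + 1072\right) = 2273 + \frac{400957}{374} = \frac{1251059}{374} \approx 3345.1$)
$-1944 - U = -1944 - \frac{1251059}{374} = - \frac{1978115}{374}$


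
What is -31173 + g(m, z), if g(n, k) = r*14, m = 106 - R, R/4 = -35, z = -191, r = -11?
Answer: -31327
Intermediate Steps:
R = -140 (R = 4*(-35) = -140)
m = 246 (m = 106 - 1*(-140) = 106 + 140 = 246)
g(n, k) = -154 (g(n, k) = -11*14 = -154)
-31173 + g(m, z) = -31173 - 154 = -31327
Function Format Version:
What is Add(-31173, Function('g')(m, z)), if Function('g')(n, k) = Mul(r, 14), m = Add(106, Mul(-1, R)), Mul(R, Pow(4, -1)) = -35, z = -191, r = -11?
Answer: -31327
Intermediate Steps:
R = -140 (R = Mul(4, -35) = -140)
m = 246 (m = Add(106, Mul(-1, -140)) = Add(106, 140) = 246)
Function('g')(n, k) = -154 (Function('g')(n, k) = Mul(-11, 14) = -154)
Add(-31173, Function('g')(m, z)) = Add(-31173, -154) = -31327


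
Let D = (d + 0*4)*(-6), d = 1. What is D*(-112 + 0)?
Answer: 672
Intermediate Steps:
D = -6 (D = (1 + 0*4)*(-6) = (1 + 0)*(-6) = 1*(-6) = -6)
D*(-112 + 0) = -6*(-112 + 0) = -6*(-112) = 672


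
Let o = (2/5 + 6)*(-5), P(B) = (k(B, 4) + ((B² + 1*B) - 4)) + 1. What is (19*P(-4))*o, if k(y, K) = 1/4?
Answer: -5624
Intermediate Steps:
k(y, K) = ¼ (k(y, K) = 1*(¼) = ¼)
P(B) = -11/4 + B + B² (P(B) = (¼ + ((B² + 1*B) - 4)) + 1 = (¼ + ((B² + B) - 4)) + 1 = (¼ + ((B + B²) - 4)) + 1 = (¼ + (-4 + B + B²)) + 1 = (-15/4 + B + B²) + 1 = -11/4 + B + B²)
o = -32 (o = (2*(⅕) + 6)*(-5) = (⅖ + 6)*(-5) = (32/5)*(-5) = -32)
(19*P(-4))*o = (19*(-11/4 - 4 + (-4)²))*(-32) = (19*(-11/4 - 4 + 16))*(-32) = (19*(37/4))*(-32) = (703/4)*(-32) = -5624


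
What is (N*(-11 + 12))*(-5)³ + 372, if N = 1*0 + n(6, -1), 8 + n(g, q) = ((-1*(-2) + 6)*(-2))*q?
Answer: -628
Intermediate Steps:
n(g, q) = -8 - 16*q (n(g, q) = -8 + ((-1*(-2) + 6)*(-2))*q = -8 + ((2 + 6)*(-2))*q = -8 + (8*(-2))*q = -8 - 16*q)
N = 8 (N = 1*0 + (-8 - 16*(-1)) = 0 + (-8 + 16) = 0 + 8 = 8)
(N*(-11 + 12))*(-5)³ + 372 = (8*(-11 + 12))*(-5)³ + 372 = (8*1)*(-125) + 372 = 8*(-125) + 372 = -1000 + 372 = -628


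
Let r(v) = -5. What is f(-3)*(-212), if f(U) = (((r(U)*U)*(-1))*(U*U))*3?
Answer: 85860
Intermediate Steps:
f(U) = 15*U³ (f(U) = ((-5*U*(-1))*(U*U))*3 = ((5*U)*U²)*3 = (5*U³)*3 = 15*U³)
f(-3)*(-212) = (15*(-3)³)*(-212) = (15*(-27))*(-212) = -405*(-212) = 85860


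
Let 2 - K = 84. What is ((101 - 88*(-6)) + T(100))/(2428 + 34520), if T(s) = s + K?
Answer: 647/36948 ≈ 0.017511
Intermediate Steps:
K = -82 (K = 2 - 1*84 = 2 - 84 = -82)
T(s) = -82 + s (T(s) = s - 82 = -82 + s)
((101 - 88*(-6)) + T(100))/(2428 + 34520) = ((101 - 88*(-6)) + (-82 + 100))/(2428 + 34520) = ((101 + 528) + 18)/36948 = (629 + 18)*(1/36948) = 647*(1/36948) = 647/36948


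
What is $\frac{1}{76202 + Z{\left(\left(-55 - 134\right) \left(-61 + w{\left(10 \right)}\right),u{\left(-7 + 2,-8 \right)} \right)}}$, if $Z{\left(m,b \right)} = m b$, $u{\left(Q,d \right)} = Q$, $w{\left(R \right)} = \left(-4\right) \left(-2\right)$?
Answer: $\frac{1}{26117} \approx 3.8289 \cdot 10^{-5}$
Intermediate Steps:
$w{\left(R \right)} = 8$
$Z{\left(m,b \right)} = b m$
$\frac{1}{76202 + Z{\left(\left(-55 - 134\right) \left(-61 + w{\left(10 \right)}\right),u{\left(-7 + 2,-8 \right)} \right)}} = \frac{1}{76202 + \left(-7 + 2\right) \left(-55 - 134\right) \left(-61 + 8\right)} = \frac{1}{76202 - 5 \left(\left(-189\right) \left(-53\right)\right)} = \frac{1}{76202 - 50085} = \frac{1}{26117}$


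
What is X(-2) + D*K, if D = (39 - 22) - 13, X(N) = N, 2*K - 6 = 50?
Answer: 110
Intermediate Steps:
K = 28 (K = 3 + (1/2)*50 = 3 + 25 = 28)
D = 4 (D = 17 - 13 = 4)
X(-2) + D*K = -2 + 4*28 = -2 + 112 = 110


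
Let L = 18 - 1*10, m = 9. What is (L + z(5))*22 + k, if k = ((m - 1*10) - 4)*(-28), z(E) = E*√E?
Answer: 316 + 110*√5 ≈ 561.97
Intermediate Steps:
z(E) = E^(3/2)
L = 8 (L = 18 - 10 = 8)
k = 140 (k = ((9 - 1*10) - 4)*(-28) = ((9 - 10) - 4)*(-28) = (-1 - 4)*(-28) = -5*(-28) = 140)
(L + z(5))*22 + k = (8 + 5^(3/2))*22 + 140 = (8 + 5*√5)*22 + 140 = (176 + 110*√5) + 140 = 316 + 110*√5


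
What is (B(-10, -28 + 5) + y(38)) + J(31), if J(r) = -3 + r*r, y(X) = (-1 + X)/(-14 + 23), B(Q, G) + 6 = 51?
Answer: 9064/9 ≈ 1007.1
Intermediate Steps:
B(Q, G) = 45 (B(Q, G) = -6 + 51 = 45)
y(X) = -⅑ + X/9 (y(X) = (-1 + X)/9 = (-1 + X)*(⅑) = -⅑ + X/9)
J(r) = -3 + r²
(B(-10, -28 + 5) + y(38)) + J(31) = (45 + (-⅑ + (⅑)*38)) + (-3 + 31²) = (45 + (-⅑ + 38/9)) + (-3 + 961) = (45 + 37/9) + 958 = 442/9 + 958 = 9064/9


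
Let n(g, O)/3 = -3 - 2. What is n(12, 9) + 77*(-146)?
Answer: -11257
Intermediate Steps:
n(g, O) = -15 (n(g, O) = 3*(-3 - 2) = 3*(-5) = -15)
n(12, 9) + 77*(-146) = -15 + 77*(-146) = -15 - 11242 = -11257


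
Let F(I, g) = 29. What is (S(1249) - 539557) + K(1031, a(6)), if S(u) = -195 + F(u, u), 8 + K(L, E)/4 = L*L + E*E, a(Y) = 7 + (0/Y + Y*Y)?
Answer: 3719485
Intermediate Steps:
a(Y) = 7 + Y² (a(Y) = 7 + (0 + Y²) = 7 + Y²)
K(L, E) = -32 + 4*E² + 4*L² (K(L, E) = -32 + 4*(L*L + E*E) = -32 + 4*(L² + E²) = -32 + 4*(E² + L²) = -32 + (4*E² + 4*L²) = -32 + 4*E² + 4*L²)
S(u) = -166 (S(u) = -195 + 29 = -166)
(S(1249) - 539557) + K(1031, a(6)) = (-166 - 539557) + (-32 + 4*(7 + 6²)² + 4*1031²) = -539723 + (-32 + 4*(7 + 36)² + 4*1062961) = -539723 + (-32 + 4*43² + 4251844) = -539723 + (-32 + 4*1849 + 4251844) = -539723 + (-32 + 7396 + 4251844) = -539723 + 4259208 = 3719485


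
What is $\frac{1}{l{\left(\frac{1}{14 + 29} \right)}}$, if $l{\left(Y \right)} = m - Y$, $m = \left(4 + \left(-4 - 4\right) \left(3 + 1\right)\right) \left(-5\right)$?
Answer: $\frac{43}{6019} \approx 0.007144$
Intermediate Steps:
$m = 140$ ($m = \left(4 - 32\right) \left(-5\right) = \left(-28\right) \left(-5\right) = 140$)
$l{\left(Y \right)} = 140 - Y$
$\frac{1}{l{\left(\frac{1}{14 + 29} \right)}} = \frac{1}{140 - \frac{1}{14 + 29}} = \frac{1}{140 - \frac{1}{43}} = \frac{1}{\frac{6019}{43}} = \frac{43}{6019}$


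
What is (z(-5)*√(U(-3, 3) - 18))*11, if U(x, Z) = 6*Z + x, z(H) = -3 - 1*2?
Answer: -55*I*√3 ≈ -95.263*I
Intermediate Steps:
z(H) = -5 (z(H) = -3 - 2 = -5)
U(x, Z) = x + 6*Z
(z(-5)*√(U(-3, 3) - 18))*11 = -5*√((-3 + 6*3) - 18)*11 = -5*√((-3 + 18) - 18)*11 = -5*√(15 - 18)*11 = -5*I*√3*11 = -55*I*√3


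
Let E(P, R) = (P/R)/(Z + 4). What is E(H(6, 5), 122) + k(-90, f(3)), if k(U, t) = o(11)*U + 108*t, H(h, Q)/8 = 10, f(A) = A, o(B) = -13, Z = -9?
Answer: 91126/61 ≈ 1493.9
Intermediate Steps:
H(h, Q) = 80 (H(h, Q) = 8*10 = 80)
k(U, t) = -13*U + 108*t
E(P, R) = -P/(5*R) (E(P, R) = (P/R)/(-9 + 4) = (P/R)/(-5) = (P/R)*(-⅕) = -P/(5*R))
E(H(6, 5), 122) + k(-90, f(3)) = -⅕*80/122 + (-13*(-90) + 108*3) = -⅕*80*1/122 + (1170 + 324) = -8/61 + 1494 = 91126/61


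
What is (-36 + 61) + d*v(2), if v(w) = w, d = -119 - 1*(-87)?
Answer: -39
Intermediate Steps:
d = -32 (d = -119 + 87 = -32)
(-36 + 61) + d*v(2) = (-36 + 61) - 32*2 = 25 - 64 = -39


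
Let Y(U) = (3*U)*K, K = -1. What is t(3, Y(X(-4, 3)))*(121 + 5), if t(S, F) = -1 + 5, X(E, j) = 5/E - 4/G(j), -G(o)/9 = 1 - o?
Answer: 504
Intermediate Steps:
G(o) = -9 + 9*o (G(o) = -9*(1 - o) = -9 + 9*o)
X(E, j) = -4/(-9 + 9*j) + 5/E (X(E, j) = 5/E - 4/(-9 + 9*j) = -4/(-9 + 9*j) + 5/E)
Y(U) = -3*U (Y(U) = (3*U)*(-1) = -3*U)
t(S, F) = 4
t(3, Y(X(-4, 3)))*(121 + 5) = 4*(121 + 5) = 4*126 = 504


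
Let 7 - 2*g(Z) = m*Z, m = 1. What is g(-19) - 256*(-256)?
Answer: 65549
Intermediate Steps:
g(Z) = 7/2 - Z/2
g(-19) - 256*(-256) = (7/2 - ½*(-19)) - 256*(-256) = (7/2 + 19/2) + 65536 = 13 + 65536 = 65549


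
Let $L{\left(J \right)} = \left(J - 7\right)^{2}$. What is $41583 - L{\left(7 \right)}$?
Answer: $41583$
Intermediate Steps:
$L{\left(J \right)} = \left(-7 + J\right)^{2}$
$41583 - L{\left(7 \right)} = 41583 - \left(-7 + 7\right)^{2} = 41583 - 0^{2} = 41583 - 0 = 41583 + 0 = 41583$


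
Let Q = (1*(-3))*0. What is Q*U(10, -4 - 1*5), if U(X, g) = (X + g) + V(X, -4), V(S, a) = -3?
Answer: 0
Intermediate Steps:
Q = 0 (Q = -3*0 = 0)
U(X, g) = -3 + X + g (U(X, g) = (X + g) - 3 = -3 + X + g)
Q*U(10, -4 - 1*5) = 0*(-3 + 10 + (-4 - 1*5)) = 0*(-3 + 10 + (-4 - 5)) = 0*(-3 + 10 - 9) = 0*(-2) = 0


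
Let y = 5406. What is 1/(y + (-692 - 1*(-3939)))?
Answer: 1/8653 ≈ 0.00011557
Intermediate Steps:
1/(y + (-692 - 1*(-3939))) = 1/(5406 + (-692 - 1*(-3939))) = 1/(5406 + (-692 + 3939)) = 1/(5406 + 3247) = 1/8653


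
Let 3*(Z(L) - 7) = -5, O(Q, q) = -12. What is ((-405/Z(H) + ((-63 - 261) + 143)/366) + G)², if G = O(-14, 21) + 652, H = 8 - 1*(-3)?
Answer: 2722919116129/8573184 ≈ 3.1761e+5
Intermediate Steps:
H = 11 (H = 8 + 3 = 11)
Z(L) = 16/3 (Z(L) = 7 + (⅓)*(-5) = 7 - 5/3 = 16/3)
G = 640 (G = -12 + 652 = 640)
((-405/Z(H) + ((-63 - 261) + 143)/366) + G)² = ((-405/16/3 + ((-63 - 261) + 143)/366) + 640)² = ((-405*3/16 + (-324 + 143)*(1/366)) + 640)² = ((-1215/16 - 181*1/366) + 640)² = ((-1215/16 - 181/366) + 640)² = (-223793/2928 + 640)² = (1650127/2928)² = 2722919116129/8573184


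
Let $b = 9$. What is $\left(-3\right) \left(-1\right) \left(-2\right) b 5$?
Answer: $-270$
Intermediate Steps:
$\left(-3\right) \left(-1\right) \left(-2\right) b 5 = \left(-3\right) \left(-1\right) \left(-2\right) 9 \cdot 5 = 3 \left(-2\right) 9 \cdot 5 = \left(-6\right) 9 \cdot 5 = \left(-54\right) 5 = -270$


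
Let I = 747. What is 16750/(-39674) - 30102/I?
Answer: -2423251/59511 ≈ -40.719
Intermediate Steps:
16750/(-39674) - 30102/I = 16750/(-39674) - 30102/747 = 16750*(-1/39674) - 30102*1/747 = -8375/19837 - 10034/249 = -2423251/59511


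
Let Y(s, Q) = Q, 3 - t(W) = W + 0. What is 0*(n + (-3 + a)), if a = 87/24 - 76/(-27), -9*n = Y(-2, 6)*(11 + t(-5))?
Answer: 0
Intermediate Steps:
t(W) = 3 - W (t(W) = 3 - (W + 0) = 3 - W)
n = -38/3 (n = -2*(11 + (3 - 1*(-5)))/3 = -2*(11 + (3 + 5))/3 = -2*(11 + 8)/3 = -2*19/3 = -1/9*114 = -38/3 ≈ -12.667)
a = 1391/216 (a = 87*(1/24) - 76*(-1/27) = 29/8 + 76/27 = 1391/216 ≈ 6.4398)
0*(n + (-3 + a)) = 0*(-38/3 + (-3 + 1391/216)) = 0*(-38/3 + 743/216) = 0*(-1993/216) = 0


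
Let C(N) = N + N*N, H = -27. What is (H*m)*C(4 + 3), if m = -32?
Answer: 48384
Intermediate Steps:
C(N) = N + N²
(H*m)*C(4 + 3) = (-27*(-32))*((4 + 3)*(1 + (4 + 3))) = 864*(7*(1 + 7)) = 864*(7*8) = 864*56 = 48384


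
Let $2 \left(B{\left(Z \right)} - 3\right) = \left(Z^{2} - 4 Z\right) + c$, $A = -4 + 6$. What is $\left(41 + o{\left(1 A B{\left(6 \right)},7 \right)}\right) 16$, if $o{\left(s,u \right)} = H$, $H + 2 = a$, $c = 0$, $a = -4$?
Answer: $560$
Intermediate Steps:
$A = 2$
$B{\left(Z \right)} = 3 + \frac{Z^{2}}{2} - 2 Z$ ($B{\left(Z \right)} = 3 + \frac{\left(Z^{2} - 4 Z\right) + 0}{2} = 3 + \frac{Z^{2} - 4 Z}{2} = 3 + \left(\frac{Z^{2}}{2} - 2 Z\right) = 3 + \frac{Z^{2}}{2} - 2 Z$)
$H = -6$ ($H = -2 - 4 = -6$)
$o{\left(s,u \right)} = -6$
$\left(41 + o{\left(1 A B{\left(6 \right)},7 \right)}\right) 16 = \left(41 - 6\right) 16 = 35 \cdot 16 = 560$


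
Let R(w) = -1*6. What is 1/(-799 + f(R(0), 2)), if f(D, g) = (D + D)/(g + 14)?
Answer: -4/3199 ≈ -0.0012504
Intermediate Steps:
R(w) = -6
f(D, g) = 2*D/(14 + g) (f(D, g) = (2*D)/(14 + g) = 2*D/(14 + g))
1/(-799 + f(R(0), 2)) = 1/(-799 + 2*(-6)/(14 + 2)) = 1/(-799 + 2*(-6)/16) = 1/(-799 + 2*(-6)*(1/16)) = 1/(-799 - ¾) = 1/(-3199/4) = -4/3199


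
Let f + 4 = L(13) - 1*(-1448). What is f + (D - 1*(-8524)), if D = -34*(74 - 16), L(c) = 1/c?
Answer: 103949/13 ≈ 7996.1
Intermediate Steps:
f = 18773/13 (f = -4 + (1/13 - 1*(-1448)) = -4 + (1/13 + 1448) = -4 + 18825/13 = 18773/13 ≈ 1444.1)
D = -1972 (D = -34*58 = -1972)
f + (D - 1*(-8524)) = 18773/13 + (-1972 - 1*(-8524)) = 18773/13 + (-1972 + 8524) = 18773/13 + 6552 = 103949/13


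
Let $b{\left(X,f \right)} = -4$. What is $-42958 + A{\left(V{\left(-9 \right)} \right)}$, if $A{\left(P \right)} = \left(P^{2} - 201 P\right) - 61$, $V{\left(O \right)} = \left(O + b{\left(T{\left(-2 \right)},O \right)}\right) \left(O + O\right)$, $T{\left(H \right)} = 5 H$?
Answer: $-35297$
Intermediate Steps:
$V{\left(O \right)} = 2 O \left(-4 + O\right)$ ($V{\left(O \right)} = \left(O - 4\right) \left(O + O\right) = \left(-4 + O\right) 2 O = 2 O \left(-4 + O\right)$)
$A{\left(P \right)} = -61 + P^{2} - 201 P$
$-42958 + A{\left(V{\left(-9 \right)} \right)} = -42958 - \left(61 - 324 \left(-4 - 9\right)^{2} + 201 \cdot 2 \left(-9\right) \left(-4 - 9\right)\right) = -42958 - \left(61 - 54756 + 201 \cdot 2 \left(-9\right) \left(-13\right)\right) = -42958 - \left(47095 - 54756\right) = -42958 - -7661 = -42958 + 7661 = -35297$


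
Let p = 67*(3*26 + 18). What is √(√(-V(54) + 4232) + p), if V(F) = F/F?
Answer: √(6432 + √4231) ≈ 80.604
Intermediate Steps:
p = 6432 (p = 67*(78 + 18) = 67*96 = 6432)
V(F) = 1
√(√(-V(54) + 4232) + p) = √(√(-1*1 + 4232) + 6432) = √(√(-1 + 4232) + 6432) = √(√4231 + 6432) = √(6432 + √4231)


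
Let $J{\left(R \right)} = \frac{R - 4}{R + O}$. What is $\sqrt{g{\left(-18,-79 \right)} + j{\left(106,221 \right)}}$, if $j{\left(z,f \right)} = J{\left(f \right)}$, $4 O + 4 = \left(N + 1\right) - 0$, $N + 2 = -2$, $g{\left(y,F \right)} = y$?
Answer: $\frac{i \sqrt{13083086}}{877} \approx 4.1244 i$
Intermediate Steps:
$N = -4$ ($N = -2 - 2 = -4$)
$O = - \frac{7}{4}$ ($O = -1 + \frac{\left(-4 + 1\right) - 0}{4} = -1 + \frac{-3 + 0}{4} = -1 + \frac{1}{4} \left(-3\right) = -1 - \frac{3}{4} = - \frac{7}{4} \approx -1.75$)
$J{\left(R \right)} = \frac{-4 + R}{- \frac{7}{4} + R}$ ($J{\left(R \right)} = \frac{R - 4}{R - \frac{7}{4}} = \frac{-4 + R}{- \frac{7}{4} + R}$)
$j{\left(z,f \right)} = \frac{4 \left(-4 + f\right)}{-7 + 4 f}$
$\sqrt{g{\left(-18,-79 \right)} + j{\left(106,221 \right)}} = \sqrt{-18 + \frac{4 \left(-4 + 221\right)}{-7 + 4 \cdot 221}} = \sqrt{-18 + 4 \frac{1}{-7 + 884} \cdot 217} = \sqrt{-18 + 4 \cdot \frac{1}{877} \cdot 217} = \sqrt{-18 + \frac{868}{877}} = \sqrt{- \frac{14918}{877}} = \frac{i \sqrt{13083086}}{877}$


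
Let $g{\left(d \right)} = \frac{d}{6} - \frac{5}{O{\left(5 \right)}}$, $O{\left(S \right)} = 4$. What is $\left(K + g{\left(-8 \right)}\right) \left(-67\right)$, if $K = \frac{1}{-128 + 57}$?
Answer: $\frac{148271}{852} \approx 174.03$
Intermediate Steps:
$K = - \frac{1}{71}$ ($K = \frac{1}{-71} = - \frac{1}{71} \approx -0.014085$)
$g{\left(d \right)} = - \frac{5}{4} + \frac{d}{6}$ ($g{\left(d \right)} = \frac{d}{6} - \frac{5}{4} = - \frac{5}{4} + \frac{d}{6}$)
$\left(K + g{\left(-8 \right)}\right) \left(-67\right) = \left(- \frac{1}{71} + \left(- \frac{5}{4} + \frac{1}{6} \left(-8\right)\right)\right) \left(-67\right) = \left(- \frac{1}{71} - \frac{31}{12}\right) \left(-67\right) = \left(- \frac{2213}{852}\right) \left(-67\right) = \frac{148271}{852}$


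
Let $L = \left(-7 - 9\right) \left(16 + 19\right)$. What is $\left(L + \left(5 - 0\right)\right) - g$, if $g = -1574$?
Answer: $1019$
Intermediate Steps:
$L = -560$ ($L = \left(-7 - 9\right) 35 = \left(-16\right) 35 = -560$)
$\left(L + \left(5 - 0\right)\right) - g = \left(-560 + \left(5 - 0\right)\right) - -1574 = \left(-560 + \left(5 + 0\right)\right) + 1574 = \left(-560 + 5\right) + 1574 = -555 + 1574 = 1019$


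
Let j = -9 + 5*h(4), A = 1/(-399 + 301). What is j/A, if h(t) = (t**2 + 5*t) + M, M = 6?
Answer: -19698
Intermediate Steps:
h(t) = 6 + t**2 + 5*t (h(t) = (t**2 + 5*t) + 6 = 6 + t**2 + 5*t)
A = -1/98 (A = 1/(-98) = -1/98 ≈ -0.010204)
j = 201 (j = -9 + 5*(6 + 4**2 + 5*4) = -9 + 5*(6 + 16 + 20) = -9 + 5*42 = -9 + 210 = 201)
j/A = 201/(-1/98) = 201*(-98) = -19698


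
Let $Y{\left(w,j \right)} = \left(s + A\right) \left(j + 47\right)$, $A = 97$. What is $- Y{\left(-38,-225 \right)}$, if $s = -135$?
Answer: $-6764$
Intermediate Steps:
$Y{\left(w,j \right)} = -1786 - 38 j$ ($Y{\left(w,j \right)} = \left(-135 + 97\right) \left(j + 47\right) = - 38 \left(47 + j\right) = -1786 - 38 j$)
$- Y{\left(-38,-225 \right)} = - (-1786 - -8550) = - (-1786 + 8550) = \left(-1\right) 6764 = -6764$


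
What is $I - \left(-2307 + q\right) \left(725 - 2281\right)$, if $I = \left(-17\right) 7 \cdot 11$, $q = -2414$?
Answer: $-7347185$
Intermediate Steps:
$I = -1309$ ($I = \left(-119\right) 11 = -1309$)
$I - \left(-2307 + q\right) \left(725 - 2281\right) = -1309 - \left(-2307 - 2414\right) \left(725 - 2281\right) = -1309 - \left(-4721\right) \left(-1556\right) = -1309 - 7345876 = -7347185$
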